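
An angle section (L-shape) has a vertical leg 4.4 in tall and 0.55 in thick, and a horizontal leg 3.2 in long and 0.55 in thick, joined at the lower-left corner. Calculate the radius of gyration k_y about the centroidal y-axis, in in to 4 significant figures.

k_y ≈ 0.9145 in

Split into non-overlapping primitives; take the origin at the lower-left of the bounding box.
Vertical leg: 0.55 × 4.4, A = 2.42 in², x = 0.275 in, Ī = 0.0610042 in⁴.
Horizontal leg (remainder): 2.65 × 0.55, A = 1.4575 in², x = 1.875 in, Ī = 0.852941 in⁴.
Centroid: x̄ = ΣA·x / ΣA = 0.876418 in.
Transfer each piece to the centroidal y-axis using Ī + A·d² with d = x − 0.876418:
  vertical leg: d = -0.601418 in → contributes +0.936328 in⁴
  horizontal leg (remainder): d = 0.998582 in → contributes +2.30631 in⁴
Total I = 3.24264 in⁴.
Radius of gyration: k = √(I/A) = √(3.24264 / 3.8775) = 0.914478 in.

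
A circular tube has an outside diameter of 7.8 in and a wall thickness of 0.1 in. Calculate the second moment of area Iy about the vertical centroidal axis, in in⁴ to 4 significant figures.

Split into non-overlapping primitives; take the origin at the lower-left of the bounding box.
Outer circle: ⌀7.8, A = 47.7836 in², x = 3.9 in, Ī = 181.697 in⁴.
Bore (subtracted): ⌀7.6, A = 45.3646 in², x = 3.9 in, Ī = 163.766 in⁴.
By symmetry the centroid is at mid-width, x̄ = 3.9 in.
All pieces are centred on the vertical centroidal axis, so I = ΣĪ (holes subtracted) = 17.931 in⁴.

Iy ≈ 17.93 in⁴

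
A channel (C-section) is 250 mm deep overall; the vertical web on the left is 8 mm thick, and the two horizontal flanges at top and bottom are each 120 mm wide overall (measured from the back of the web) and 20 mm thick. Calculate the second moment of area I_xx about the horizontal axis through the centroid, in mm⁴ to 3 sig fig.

Split into non-overlapping primitives; take the origin at the lower-left of the bounding box.
Web: 8 × 250, A = 2 000 mm², y = 125 mm, Ī = 10 416 667 mm⁴.
Top flange (beyond web): 112 × 20, A = 2 240 mm², y = 240 mm, Ī = 74 667 mm⁴.
Bottom flange (beyond web): 112 × 20, A = 2 240 mm², y = 10 mm, Ī = 74 667 mm⁴.
By symmetry the centroid is at mid-height, ȳ = 125 mm.
Transfer each piece to the horizontal axis through the centroid using Ī + A·d² with d = y − 125:
  web: d = 0 mm → contributes +10 416 667 mm⁴
  top flange (beyond web): d = 115 mm → contributes +29 698 667 mm⁴
  bottom flange (beyond web): d = -115 mm → contributes +29 698 667 mm⁴
Total I = 69 814 000 mm⁴.

I_xx ≈ 6.98 × 10⁷ mm⁴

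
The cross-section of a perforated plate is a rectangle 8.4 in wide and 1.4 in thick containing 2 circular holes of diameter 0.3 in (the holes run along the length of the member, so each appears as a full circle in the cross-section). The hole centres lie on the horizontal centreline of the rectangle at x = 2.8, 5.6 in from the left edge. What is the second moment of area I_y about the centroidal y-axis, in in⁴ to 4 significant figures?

I_y ≈ 68.87 in⁴

Treat the section as a set of non-overlapping primitives; coordinates are from the bounding-box lower-left.
Plate: 8.4 × 1.4, A = 11.76 in², x = 4.2 in, Ī = 69.1488 in⁴.
Hole 1 (subtracted): ⌀0.3, A = 0.0706858 in², x = 2.8 in, Ī = 0.000397608 in⁴.
Hole 2 (subtracted): ⌀0.3, A = 0.0706858 in², x = 5.6 in, Ī = 0.000397608 in⁴.
By symmetry the centroid is at mid-width, x̄ = 4.2 in.
Transfer each piece to the centroidal y-axis using Ī + A·d² with d = x − 4.2:
  plate: d = 0 in → contributes +69.1488 in⁴
  hole 1: d = -1.4 in → contributes −0.138942 in⁴
  hole 2: d = 1.4 in → contributes −0.138942 in⁴
Total I = 68.8709 in⁴.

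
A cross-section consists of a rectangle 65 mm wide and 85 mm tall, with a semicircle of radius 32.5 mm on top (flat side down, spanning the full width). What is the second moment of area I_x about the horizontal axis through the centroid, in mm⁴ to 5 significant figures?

I_x ≈ 7.4925 × 10⁶ mm⁴

Treat the section as a set of non-overlapping primitives; coordinates are from the bounding-box lower-left.
Rectangular body: 65 × 85, A = 5 525 mm², y = 42.5 mm, Ī = 3 326 510 mm⁴.
Semicircular cap: semicircle r = 32.5, A = 1659.154 mm², y = 98.79343 mm, Ī = 122451.9 mm⁴.
Centroid: ȳ = ΣA·y / ΣA = 55.50076 mm.
Transfer each piece to the horizontal axis through the centroid using Ī + A·d² with d = y − 55.50076:
  rectangular body: d = -13.00076 mm → contributes +4 260 344 mm⁴
  semicircular cap: d = 43.29267 mm → contributes +3 232 129 mm⁴
Total I = 7 492 474 mm⁴.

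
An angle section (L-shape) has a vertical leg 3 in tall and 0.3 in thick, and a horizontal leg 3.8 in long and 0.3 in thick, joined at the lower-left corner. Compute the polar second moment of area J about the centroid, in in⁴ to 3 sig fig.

Break the section into simple shapes (no overlaps), measuring from the bottom-left corner of the bounding box.
Vertical leg: 0.3 × 3, A = 0.9 in², y = 1.5 in, Ī = 0.675 in⁴.
Horizontal leg (remainder): 3.5 × 0.3, A = 1.05 in², y = 0.15 in, Ī = 0.007875 in⁴.
Centroid: ȳ = ΣA·y / ΣA = 0.77308 in.
Transfer each piece to the centroidal x-axis using Ī + A·d² with d = y − 0.77308:
  vertical leg: d = 0.72692 in → contributes +1.1506 in⁴
  horizontal leg (remainder): d = -0.62308 in → contributes +0.41551 in⁴
Total I = 1.5661 in⁴.
For the y-axis: x̄ = 1.1731 in.
Repeating about the centroidal y-axis gives I_y = 2.8281 in⁴.
Polar second moment: J = I_x + I_y = 4.3942 in⁴.

J ≈ 4.39 in⁴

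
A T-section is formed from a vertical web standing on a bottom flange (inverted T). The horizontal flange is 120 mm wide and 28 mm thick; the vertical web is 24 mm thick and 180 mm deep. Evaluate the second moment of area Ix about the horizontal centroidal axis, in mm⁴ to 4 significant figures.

Ix ≈ 3.233 × 10⁷ mm⁴

Decompose the section into non-overlapping parts with the origin at the bottom-left of its bounding rectangle.
Flange: 120 × 28, A = 3 360 mm², y = 14 mm, Ī = 219 520 mm⁴.
Web: 24 × 180, A = 4 320 mm², y = 118 mm, Ī = 11 664 000 mm⁴.
Centroid: ȳ = ΣA·y / ΣA = 72.5 mm.
Transfer each piece to the horizontal centroidal axis using Ī + A·d² with d = y − 72.5:
  flange: d = -58.5 mm → contributes +11 718 280 mm⁴
  web: d = 45.5 mm → contributes +20 607 480 mm⁴
Total I = 32 325 760 mm⁴.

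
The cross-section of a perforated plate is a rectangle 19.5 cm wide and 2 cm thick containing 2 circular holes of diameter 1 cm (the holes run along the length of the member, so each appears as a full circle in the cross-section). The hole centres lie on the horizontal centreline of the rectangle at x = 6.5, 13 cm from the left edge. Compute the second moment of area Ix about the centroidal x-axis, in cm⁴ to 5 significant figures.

Ix ≈ 12.902 cm⁴

Decompose the section into non-overlapping parts with the origin at the bottom-left of its bounding rectangle.
Plate: 19.5 × 2, A = 39 cm², y = 1 cm, Ī = 13 cm⁴.
Hole 1 (subtracted): ⌀1, A = 0.7853982 cm², y = 1 cm, Ī = 0.04908739 cm⁴.
Hole 2 (subtracted): ⌀1, A = 0.7853982 cm², y = 1 cm, Ī = 0.04908739 cm⁴.
By symmetry the centroid is at mid-height, ȳ = 1 cm.
All pieces are centred on the centroidal x-axis, so I = ΣĪ (holes subtracted) = 12.90183 cm⁴.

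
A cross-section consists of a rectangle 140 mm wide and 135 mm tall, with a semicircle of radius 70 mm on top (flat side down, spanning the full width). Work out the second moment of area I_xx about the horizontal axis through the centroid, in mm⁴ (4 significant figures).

Treat the section as a set of non-overlapping primitives; coordinates are from the bounding-box lower-left.
Rectangular body: 140 × 135, A = 18 900 mm², y = 67.5 mm, Ī = 28 704 375 mm⁴.
Semicircular cap: semicircle r = 70, A = 7696.9 mm², y = 164.709 mm, Ī = 2 635 265 mm⁴.
Centroid: ȳ = ΣA·y / ΣA = 95.6314 mm.
Transfer each piece to the horizontal axis through the centroid using Ī + A·d² with d = y − 95.6314:
  rectangular body: d = -28.1314 mm → contributes +43 661 354 mm⁴
  semicircular cap: d = 69.0775 mm → contributes +39 362 625 mm⁴
Total I = 83 023 979 mm⁴.

I_xx ≈ 8.302 × 10⁷ mm⁴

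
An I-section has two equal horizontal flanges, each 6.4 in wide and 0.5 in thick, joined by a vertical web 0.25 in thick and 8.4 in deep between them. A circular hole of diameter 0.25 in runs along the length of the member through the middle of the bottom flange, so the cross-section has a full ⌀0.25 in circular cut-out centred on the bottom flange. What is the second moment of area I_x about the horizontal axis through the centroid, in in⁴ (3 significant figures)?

Break the section into simple shapes (no overlaps), measuring from the bottom-left corner of the bounding box.
Bottom flange: 6.4 × 0.5, A = 3.2 in², y = 0.25 in, Ī = 0.066667 in⁴.
Web: 0.25 × 8.4, A = 2.1 in², y = 4.7 in, Ī = 12.348 in⁴.
Top flange: 6.4 × 0.5, A = 3.2 in², y = 9.15 in, Ī = 0.066667 in⁴.
Hole (subtracted): ⌀0.25, A = 0.049087 in², y = 0.25 in, Ī = 0.00019175 in⁴.
Centroid: ȳ = ΣA·y / ΣA = 4.7258 in.
Transfer each piece to the horizontal axis through the centroid using Ī + A·d² with d = y − 4.7258:
  bottom flange: d = -4.4758 in → contributes +64.173 in⁴
  web: d = -0.025848 in → contributes +12.349 in⁴
  top flange: d = 4.4242 in → contributes +62.701 in⁴
  hole: d = -4.4758 in → contributes −0.98357 in⁴
Total I = 138.24 in⁴.

I_x ≈ 138 in⁴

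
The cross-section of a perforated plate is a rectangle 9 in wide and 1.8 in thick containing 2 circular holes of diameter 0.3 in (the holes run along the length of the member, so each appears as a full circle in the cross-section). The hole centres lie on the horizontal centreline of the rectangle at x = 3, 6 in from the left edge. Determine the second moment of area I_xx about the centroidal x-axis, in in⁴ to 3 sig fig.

Treat the section as a set of non-overlapping primitives; coordinates are from the bounding-box lower-left.
Plate: 9 × 1.8, A = 16.2 in², y = 0.9 in, Ī = 4.374 in⁴.
Hole 1 (subtracted): ⌀0.3, A = 0.070686 in², y = 0.9 in, Ī = 0.00039761 in⁴.
Hole 2 (subtracted): ⌀0.3, A = 0.070686 in², y = 0.9 in, Ī = 0.00039761 in⁴.
By symmetry the centroid is at mid-height, ȳ = 0.9 in.
All pieces are centred on the centroidal x-axis, so I = ΣĪ (holes subtracted) = 4.3732 in⁴.

I_xx ≈ 4.37 in⁴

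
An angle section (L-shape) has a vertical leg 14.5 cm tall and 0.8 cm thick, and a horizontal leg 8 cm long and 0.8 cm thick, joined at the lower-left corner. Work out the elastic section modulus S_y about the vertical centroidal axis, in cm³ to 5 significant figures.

Treat the section as a set of non-overlapping primitives; coordinates are from the bounding-box lower-left.
Vertical leg: 0.8 × 14.5, A = 11.6 cm², x = 0.4 cm, Ī = 0.6186667 cm⁴.
Horizontal leg (remainder): 7.2 × 0.8, A = 5.76 cm², x = 4.4 cm, Ī = 24.8832 cm⁴.
Centroid: x̄ = ΣA·x / ΣA = 1.727189 cm.
Transfer each piece to the vertical centroidal axis using Ī + A·d² with d = x − 1.727189:
  vertical leg: d = -1.327189 cm → contributes +21.05126 cm⁴
  horizontal leg (remainder): d = 2.672811 cm → contributes +66.03217 cm⁴
Total I = 87.08343 cm⁴.
Extreme fibre distance c = 6.272811 cm; S = I/c = 13.88268 cm³.

S_y ≈ 13.883 cm³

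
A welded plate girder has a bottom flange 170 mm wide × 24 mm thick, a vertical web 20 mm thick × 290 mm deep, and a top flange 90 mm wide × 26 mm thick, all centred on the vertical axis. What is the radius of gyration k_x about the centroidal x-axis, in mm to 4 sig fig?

k_x ≈ 126.0 mm

Break the section into simple shapes (no overlaps), measuring from the bottom-left corner of the bounding box.
Bottom plate: 170 × 24, A = 4 080 mm², y = 12 mm, Ī = 195 840 mm⁴.
Web plate: 20 × 290, A = 5 800 mm², y = 169 mm, Ī = 40 648 333 mm⁴.
Top plate: 90 × 26, A = 2 340 mm², y = 327 mm, Ī = 131 820 mm⁴.
Centroid: ȳ = ΣA·y / ΣA = 146.836 mm.
Transfer each piece to the centroidal x-axis using Ī + A·d² with d = y − 146.836:
  bottom plate: d = -134.836 mm → contributes +74 373 655 mm⁴
  web plate: d = 22.1637 mm → contributes +43 497 456 mm⁴
  top plate: d = 180.164 mm → contributes +76 085 755 mm⁴
Total I = 193 956 866 mm⁴.
Radius of gyration: k = √(I/A) = √(193 956 866 / 12 220) = 125.984 mm.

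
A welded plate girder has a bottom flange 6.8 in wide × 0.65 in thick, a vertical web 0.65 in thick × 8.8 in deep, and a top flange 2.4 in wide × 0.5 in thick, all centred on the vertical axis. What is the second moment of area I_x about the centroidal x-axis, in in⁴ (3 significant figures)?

I_x ≈ 141 in⁴

Decompose the section into non-overlapping parts with the origin at the bottom-left of its bounding rectangle.
Bottom plate: 6.8 × 0.65, A = 4.42 in², y = 0.325 in, Ī = 0.15562 in⁴.
Web plate: 0.65 × 8.8, A = 5.72 in², y = 5.05 in, Ī = 36.913 in⁴.
Top plate: 2.4 × 0.5, A = 1.2 in², y = 9.7 in, Ī = 0.025 in⁴.
Centroid: ȳ = ΣA·y / ΣA = 3.7004 in.
Transfer each piece to the centroidal x-axis using Ī + A·d² with d = y − 3.7004:
  bottom plate: d = -3.3754 in → contributes +50.514 in⁴
  web plate: d = 1.3496 in → contributes +47.332 in⁴
  top plate: d = 5.9996 in → contributes +43.219 in⁴
Total I = 141.06 in⁴.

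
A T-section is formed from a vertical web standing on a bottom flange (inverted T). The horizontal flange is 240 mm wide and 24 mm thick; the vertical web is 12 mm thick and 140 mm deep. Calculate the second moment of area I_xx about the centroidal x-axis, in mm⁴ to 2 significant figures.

Decompose the section into non-overlapping parts with the origin at the bottom-left of its bounding rectangle.
Flange: 240 × 24, A = 5 760 mm², y = 12 mm, Ī = 276 480 mm⁴.
Web: 12 × 140, A = 1 680 mm², y = 94 mm, Ī = 2 744 000 mm⁴.
Centroid: ȳ = ΣA·y / ΣA = 30.52 mm.
Transfer each piece to the centroidal x-axis using Ī + A·d² with d = y − 30.52:
  flange: d = -18.52 mm → contributes +2 251 279 mm⁴
  web: d = 63.48 mm → contributes +9 514 739 mm⁴
Total I = 11 766 018 mm⁴.

I_xx ≈ 1.2 × 10⁷ mm⁴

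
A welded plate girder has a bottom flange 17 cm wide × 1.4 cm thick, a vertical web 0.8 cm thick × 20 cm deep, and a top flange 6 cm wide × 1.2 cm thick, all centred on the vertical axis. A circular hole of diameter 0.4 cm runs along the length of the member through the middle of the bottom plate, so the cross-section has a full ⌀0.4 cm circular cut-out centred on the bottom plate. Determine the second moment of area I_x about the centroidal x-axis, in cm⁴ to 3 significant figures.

I_x ≈ 3390 cm⁴

Treat the section as a set of non-overlapping primitives; coordinates are from the bounding-box lower-left.
Bottom plate: 17 × 1.4, A = 23.8 cm², y = 0.7 cm, Ī = 3.8873 cm⁴.
Web plate: 0.8 × 20, A = 16 cm², y = 11.4 cm, Ī = 533.33 cm⁴.
Top plate: 6 × 1.2, A = 7.2 cm², y = 22 cm, Ī = 0.864 cm⁴.
Hole (subtracted): ⌀0.4, A = 0.12566 cm², y = 0.7 cm, Ī = 0.0012566 cm⁴.
Centroid: ȳ = ΣA·y / ΣA = 7.624 cm.
Transfer each piece to the centroidal x-axis using Ī + A·d² with d = y − 7.624:
  bottom plate: d = -6.924 cm → contributes +1144.9 cm⁴
  web plate: d = 3.776 cm → contributes +761.46 cm⁴
  top plate: d = 14.376 cm → contributes +1488.9 cm⁴
  hole: d = -6.924 cm → contributes −6.0259 cm⁴
Total I = 3389.2 cm⁴.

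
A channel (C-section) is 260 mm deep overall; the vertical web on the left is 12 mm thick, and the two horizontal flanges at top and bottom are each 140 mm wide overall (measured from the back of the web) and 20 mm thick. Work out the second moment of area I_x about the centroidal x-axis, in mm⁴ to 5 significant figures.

I_x ≈ 9.1475 × 10⁷ mm⁴

Decompose the section into non-overlapping parts with the origin at the bottom-left of its bounding rectangle.
Web: 12 × 260, A = 3 120 mm², y = 130 mm, Ī = 17 576 000 mm⁴.
Top flange (beyond web): 128 × 20, A = 2 560 mm², y = 250 mm, Ī = 85333.33 mm⁴.
Bottom flange (beyond web): 128 × 20, A = 2 560 mm², y = 10 mm, Ī = 85333.33 mm⁴.
By symmetry the centroid is at mid-height, ȳ = 130 mm.
Transfer each piece to the centroidal x-axis using Ī + A·d² with d = y − 130:
  web: d = 0 mm → contributes +17 576 000 mm⁴
  top flange (beyond web): d = 120 mm → contributes +36 949 333 mm⁴
  bottom flange (beyond web): d = -120 mm → contributes +36 949 333 mm⁴
Total I = 91 474 667 mm⁴.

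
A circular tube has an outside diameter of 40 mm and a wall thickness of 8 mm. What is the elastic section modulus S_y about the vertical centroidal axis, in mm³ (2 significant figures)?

Decompose the section into non-overlapping parts with the origin at the bottom-left of its bounding rectangle.
Outer circle: ⌀40, A = 1 257 mm², x = 20 mm, Ī = 125 664 mm⁴.
Bore (subtracted): ⌀24, A = 452.4 mm², x = 20 mm, Ī = 16 286 mm⁴.
By symmetry the centroid is at mid-width, x̄ = 20 mm.
All pieces are centred on the vertical centroidal axis, so I = ΣĪ (holes subtracted) = 109 378 mm⁴.
Extreme fibre distance c = 20 mm; S = I/c = 5 469 mm³.

S_y ≈ 5500 mm³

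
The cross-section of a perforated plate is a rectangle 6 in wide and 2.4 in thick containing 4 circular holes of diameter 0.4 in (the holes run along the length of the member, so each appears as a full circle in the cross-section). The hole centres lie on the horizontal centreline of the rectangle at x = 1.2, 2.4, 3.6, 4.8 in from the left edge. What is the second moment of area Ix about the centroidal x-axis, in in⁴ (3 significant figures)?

Break the section into simple shapes (no overlaps), measuring from the bottom-left corner of the bounding box.
Plate: 6 × 2.4, A = 14.4 in², y = 1.2 in, Ī = 6.912 in⁴.
Hole 1 (subtracted): ⌀0.4, A = 0.12566 in², y = 1.2 in, Ī = 0.0012566 in⁴.
Hole 2 (subtracted): ⌀0.4, A = 0.12566 in², y = 1.2 in, Ī = 0.0012566 in⁴.
Hole 3 (subtracted): ⌀0.4, A = 0.12566 in², y = 1.2 in, Ī = 0.0012566 in⁴.
Hole 4 (subtracted): ⌀0.4, A = 0.12566 in², y = 1.2 in, Ī = 0.0012566 in⁴.
By symmetry the centroid is at mid-height, ȳ = 1.2 in.
All pieces are centred on the centroidal x-axis, so I = ΣĪ (holes subtracted) = 6.907 in⁴.

Ix ≈ 6.91 in⁴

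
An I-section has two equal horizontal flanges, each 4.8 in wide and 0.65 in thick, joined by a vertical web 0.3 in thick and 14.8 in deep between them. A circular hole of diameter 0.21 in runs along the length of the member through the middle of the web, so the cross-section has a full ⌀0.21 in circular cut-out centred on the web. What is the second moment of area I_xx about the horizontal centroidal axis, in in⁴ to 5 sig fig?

I_xx ≈ 453.64 in⁴

Break the section into simple shapes (no overlaps), measuring from the bottom-left corner of the bounding box.
Bottom flange: 4.8 × 0.65, A = 3.12 in², y = 0.325 in, Ī = 0.10985 in⁴.
Web: 0.3 × 14.8, A = 4.44 in², y = 8.05 in, Ī = 81.0448 in⁴.
Top flange: 4.8 × 0.65, A = 3.12 in², y = 15.775 in, Ī = 0.10985 in⁴.
Hole (subtracted): ⌀0.21, A = 0.03463606 in², y = 8.05 in, Ī = 0.00009546564 in⁴.
By symmetry the centroid is at mid-height, ȳ = 8.05 in.
Transfer each piece to the horizontal centroidal axis using Ī + A·d² with d = y − 8.05:
  bottom flange: d = -7.725 in → contributes +186.2978 in⁴
  web: d = 0 in → contributes +81.0448 in⁴
  top flange: d = 7.725 in → contributes +186.2978 in⁴
  hole: d = 0 in → contributes −0.00009546564 in⁴
Total I = 453.6403 in⁴.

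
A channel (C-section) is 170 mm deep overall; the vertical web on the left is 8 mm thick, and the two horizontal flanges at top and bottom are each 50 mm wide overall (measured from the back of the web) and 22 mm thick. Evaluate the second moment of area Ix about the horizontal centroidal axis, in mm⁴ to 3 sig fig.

Ix ≈ 1.35 × 10⁷ mm⁴

Break the section into simple shapes (no overlaps), measuring from the bottom-left corner of the bounding box.
Web: 8 × 170, A = 1 360 mm², y = 85 mm, Ī = 3 275 333 mm⁴.
Top flange (beyond web): 42 × 22, A = 924 mm², y = 159 mm, Ī = 37 268 mm⁴.
Bottom flange (beyond web): 42 × 22, A = 924 mm², y = 11 mm, Ī = 37 268 mm⁴.
By symmetry the centroid is at mid-height, ȳ = 85 mm.
Transfer each piece to the horizontal centroidal axis using Ī + A·d² with d = y − 85:
  web: d = 0 mm → contributes +3 275 333 mm⁴
  top flange (beyond web): d = 74 mm → contributes +5 097 092 mm⁴
  bottom flange (beyond web): d = -74 mm → contributes +5 097 092 mm⁴
Total I = 13 469 517 mm⁴.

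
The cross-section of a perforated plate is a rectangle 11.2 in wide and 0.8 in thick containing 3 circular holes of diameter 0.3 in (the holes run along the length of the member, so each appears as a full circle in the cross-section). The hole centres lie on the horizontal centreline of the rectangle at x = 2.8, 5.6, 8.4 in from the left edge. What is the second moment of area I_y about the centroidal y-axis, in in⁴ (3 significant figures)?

Split into non-overlapping primitives; take the origin at the lower-left of the bounding box.
Plate: 11.2 × 0.8, A = 8.96 in², x = 5.6 in, Ī = 93.662 in⁴.
Hole 1 (subtracted): ⌀0.3, A = 0.070686 in², x = 2.8 in, Ī = 0.00039761 in⁴.
Hole 2 (subtracted): ⌀0.3, A = 0.070686 in², x = 5.6 in, Ī = 0.00039761 in⁴.
Hole 3 (subtracted): ⌀0.3, A = 0.070686 in², x = 8.4 in, Ī = 0.00039761 in⁴.
By symmetry the centroid is at mid-width, x̄ = 5.6 in.
Transfer each piece to the centroidal y-axis using Ī + A·d² with d = x − 5.6:
  plate: d = 0 in → contributes +93.662 in⁴
  hole 1: d = -2.8 in → contributes −0.55457 in⁴
  hole 2: d = 0 in → contributes −0.00039761 in⁴
  hole 3: d = 2.8 in → contributes −0.55457 in⁴
Total I = 92.552 in⁴.

I_y ≈ 92.6 in⁴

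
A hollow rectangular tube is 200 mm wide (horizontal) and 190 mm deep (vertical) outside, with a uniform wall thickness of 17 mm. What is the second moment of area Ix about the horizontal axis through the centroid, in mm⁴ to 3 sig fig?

Ix ≈ 6.18 × 10⁷ mm⁴

Treat the section as a set of non-overlapping primitives; coordinates are from the bounding-box lower-left.
Outer rectangle: 200 × 190, A = 38 000 mm², y = 95 mm, Ī = 114 316 667 mm⁴.
Inner void (subtracted): 166 × 156, A = 25 896 mm², y = 95 mm, Ī = 52 517 088 mm⁴.
By symmetry the centroid is at mid-height, ȳ = 95 mm.
All pieces are centred on the horizontal axis through the centroid, so I = ΣĪ (holes subtracted) = 61 799 579 mm⁴.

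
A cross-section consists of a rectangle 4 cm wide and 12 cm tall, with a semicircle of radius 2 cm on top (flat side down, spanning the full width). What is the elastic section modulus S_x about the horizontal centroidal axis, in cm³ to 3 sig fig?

S_x ≈ 116 cm³

Split into non-overlapping primitives; take the origin at the lower-left of the bounding box.
Rectangular body: 4 × 12, A = 48 cm², y = 6 cm, Ī = 576 cm⁴.
Semicircular cap: semicircle r = 2, A = 6.2832 cm², y = 12.849 cm, Ī = 1.7561 cm⁴.
Centroid: ȳ = ΣA·y / ΣA = 6.7927 cm.
Transfer each piece to the horizontal centroidal axis using Ī + A·d² with d = y − 6.7927:
  rectangular body: d = -0.79274 cm → contributes +606.16 cm⁴
  semicircular cap: d = 6.0561 cm → contributes +232.2 cm⁴
Total I = 838.36 cm⁴.
Extreme fibre distance c = 7.2073 cm; S = I/c = 116.32 cm³.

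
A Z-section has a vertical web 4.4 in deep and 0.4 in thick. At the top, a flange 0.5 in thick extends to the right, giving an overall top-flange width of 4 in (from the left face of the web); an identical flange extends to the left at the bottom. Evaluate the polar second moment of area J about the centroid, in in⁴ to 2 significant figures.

J ≈ 35 in⁴

Break the section into simple shapes (no overlaps), measuring from the bottom-left corner of the bounding box.
Web: 0.4 × 4.4, A = 1.76 in², y = 2.2 in, Ī = 2.839 in⁴.
Top flange (beyond web): 3.6 × 0.5, A = 1.8 in², y = 4.15 in, Ī = 0.0375 in⁴.
Bottom flange (beyond web): 3.6 × 0.5, A = 1.8 in², y = 0.25 in, Ī = 0.0375 in⁴.
Centroid: ȳ = ΣA·y / ΣA = 2.2 in.
Transfer each piece to the centroidal x-axis using Ī + A·d² with d = y − 2.2:
  web: d = 0 in → contributes +2.839 in⁴
  top flange (beyond web): d = 1.95 in → contributes +6.882 in⁴
  bottom flange (beyond web): d = -1.95 in → contributes +6.882 in⁴
Total I = 16.6 in⁴.
For the y-axis: x̄ = 3.8 in.
Repeating about the centroidal y-axis gives I_y = 18.31 in⁴.
Polar second moment: J = I_x + I_y = 34.91 in⁴.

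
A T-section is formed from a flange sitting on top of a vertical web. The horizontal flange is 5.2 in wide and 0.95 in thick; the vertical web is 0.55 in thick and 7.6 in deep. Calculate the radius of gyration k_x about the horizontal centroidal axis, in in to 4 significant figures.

Split into non-overlapping primitives; take the origin at the lower-left of the bounding box.
Flange: 5.2 × 0.95, A = 4.94 in², y = 8.075 in, Ī = 0.371529 in⁴.
Web: 0.55 × 7.6, A = 4.18 in², y = 3.8 in, Ī = 20.1197 in⁴.
Centroid: ȳ = ΣA·y / ΣA = 6.11563 in.
Transfer each piece to the horizontal centroidal axis using Ī + A·d² with d = y − 6.11563:
  flange: d = 1.95938 in → contributes +19.3369 in⁴
  web: d = -2.31563 in → contributes +42.5334 in⁴
Total I = 61.8703 in⁴.
Radius of gyration: k = √(I/A) = √(61.8703 / 9.12) = 2.60462 in.

k_x ≈ 2.605 in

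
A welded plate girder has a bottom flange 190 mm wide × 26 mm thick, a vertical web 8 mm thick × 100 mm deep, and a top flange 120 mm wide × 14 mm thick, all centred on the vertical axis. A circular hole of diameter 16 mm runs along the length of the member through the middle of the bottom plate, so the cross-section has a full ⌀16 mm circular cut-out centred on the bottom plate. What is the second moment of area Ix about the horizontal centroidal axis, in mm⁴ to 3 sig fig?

Break the section into simple shapes (no overlaps), measuring from the bottom-left corner of the bounding box.
Bottom plate: 190 × 26, A = 4 940 mm², y = 13 mm, Ī = 278 287 mm⁴.
Web plate: 8 × 100, A = 800 mm², y = 76 mm, Ī = 666 667 mm⁴.
Top plate: 120 × 14, A = 1 680 mm², y = 133 mm, Ī = 27 440 mm⁴.
Hole (subtracted): ⌀16, A = 201.06 mm², y = 13 mm, Ī = 3 217 mm⁴.
Centroid: ȳ = ΣA·y / ΣA = 47.908 mm.
Transfer each piece to the horizontal centroidal axis using Ī + A·d² with d = y − 47.908:
  bottom plate: d = -34.908 mm → contributes +6 298 077 mm⁴
  web plate: d = 28.092 mm → contributes +1 297 987 mm⁴
  top plate: d = 85.092 mm → contributes +12 191 678 mm⁴
  hole: d = -34.908 mm → contributes −248 227 mm⁴
Total I = 19 539 515 mm⁴.

Ix ≈ 1.95 × 10⁷ mm⁴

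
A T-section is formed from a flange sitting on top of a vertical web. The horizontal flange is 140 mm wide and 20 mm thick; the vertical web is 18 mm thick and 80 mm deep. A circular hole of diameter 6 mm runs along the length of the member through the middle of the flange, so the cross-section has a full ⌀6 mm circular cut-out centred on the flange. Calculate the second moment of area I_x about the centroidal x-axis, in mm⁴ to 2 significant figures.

Break the section into simple shapes (no overlaps), measuring from the bottom-left corner of the bounding box.
Flange: 140 × 20, A = 2 800 mm², y = 90 mm, Ī = 93 333 mm⁴.
Web: 18 × 80, A = 1 440 mm², y = 40 mm, Ī = 768 000 mm⁴.
Hole (subtracted): ⌀6, A = 28.27 mm², y = 90 mm, Ī = 63.62 mm⁴.
Centroid: ȳ = ΣA·y / ΣA = 72.9 mm.
Transfer each piece to the centroidal x-axis using Ī + A·d² with d = y − 72.9:
  flange: d = 17.1 mm → contributes +911 615 mm⁴
  web: d = -32.9 mm → contributes +2 327 132 mm⁴
  hole: d = 17.1 mm → contributes −8 327 mm⁴
Total I = 3 230 420 mm⁴.

I_x ≈ 3.2 × 10⁶ mm⁴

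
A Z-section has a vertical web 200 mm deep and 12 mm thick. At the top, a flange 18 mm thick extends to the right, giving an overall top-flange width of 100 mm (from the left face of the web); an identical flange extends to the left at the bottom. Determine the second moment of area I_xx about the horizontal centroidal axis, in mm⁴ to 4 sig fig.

Treat the section as a set of non-overlapping primitives; coordinates are from the bounding-box lower-left.
Web: 12 × 200, A = 2 400 mm², y = 100 mm, Ī = 8 000 000 mm⁴.
Top flange (beyond web): 88 × 18, A = 1 584 mm², y = 191 mm, Ī = 42 768 mm⁴.
Bottom flange (beyond web): 88 × 18, A = 1 584 mm², y = 9 mm, Ī = 42 768 mm⁴.
Centroid: ȳ = ΣA·y / ΣA = 100 mm.
Transfer each piece to the horizontal centroidal axis using Ī + A·d² with d = y − 100:
  web: d = 0 mm → contributes +8 000 000 mm⁴
  top flange (beyond web): d = 91 mm → contributes +13 159 872 mm⁴
  bottom flange (beyond web): d = -91 mm → contributes +13 159 872 mm⁴
Total I = 34 319 744 mm⁴.

I_xx ≈ 3.432 × 10⁷ mm⁴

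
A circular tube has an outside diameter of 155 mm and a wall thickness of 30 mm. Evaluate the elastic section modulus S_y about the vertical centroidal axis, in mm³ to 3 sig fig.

S_y ≈ 3.14 × 10⁵ mm³

Treat the section as a set of non-overlapping primitives; coordinates are from the bounding-box lower-left.
Outer circle: ⌀155, A = 18 869 mm², x = 77.5 mm, Ī = 28 333 269 mm⁴.
Bore (subtracted): ⌀95, A = 7088.2 mm², x = 77.5 mm, Ī = 3 998 198 mm⁴.
By symmetry the centroid is at mid-width, x̄ = 77.5 mm.
All pieces are centred on the vertical centroidal axis, so I = ΣĪ (holes subtracted) = 24 335 071 mm⁴.
Extreme fibre distance c = 77.5 mm; S = I/c = 314 001 mm³.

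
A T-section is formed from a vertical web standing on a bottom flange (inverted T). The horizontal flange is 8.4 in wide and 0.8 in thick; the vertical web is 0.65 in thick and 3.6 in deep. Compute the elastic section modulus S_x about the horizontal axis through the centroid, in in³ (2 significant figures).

Decompose the section into non-overlapping parts with the origin at the bottom-left of its bounding rectangle.
Flange: 8.4 × 0.8, A = 6.72 in², y = 0.4 in, Ī = 0.3584 in⁴.
Web: 0.65 × 3.6, A = 2.34 in², y = 2.6 in, Ī = 2.527 in⁴.
Centroid: ȳ = ΣA·y / ΣA = 0.9682 in.
Transfer each piece to the horizontal axis through the centroid using Ī + A·d² with d = y − 0.9682:
  flange: d = -0.5682 in → contributes +2.528 in⁴
  web: d = 1.632 in → contributes +8.758 in⁴
Total I = 11.29 in⁴.
Extreme fibre distance c = 3.432 in; S = I/c = 3.289 in³.

S_x ≈ 3.3 in³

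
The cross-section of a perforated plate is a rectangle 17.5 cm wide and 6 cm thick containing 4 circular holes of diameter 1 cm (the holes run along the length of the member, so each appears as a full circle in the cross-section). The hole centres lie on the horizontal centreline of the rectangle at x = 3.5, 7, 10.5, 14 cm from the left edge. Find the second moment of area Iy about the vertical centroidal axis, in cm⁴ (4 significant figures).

Treat the section as a set of non-overlapping primitives; coordinates are from the bounding-box lower-left.
Plate: 17.5 × 6, A = 105 cm², x = 8.75 cm, Ī = 2679.69 cm⁴.
Hole 1 (subtracted): ⌀1, A = 0.785398 cm², x = 3.5 cm, Ī = 0.0490874 cm⁴.
Hole 2 (subtracted): ⌀1, A = 0.785398 cm², x = 7 cm, Ī = 0.0490874 cm⁴.
Hole 3 (subtracted): ⌀1, A = 0.785398 cm², x = 10.5 cm, Ī = 0.0490874 cm⁴.
Hole 4 (subtracted): ⌀1, A = 0.785398 cm², x = 14 cm, Ī = 0.0490874 cm⁴.
By symmetry the centroid is at mid-width, x̄ = 8.75 cm.
Transfer each piece to the vertical centroidal axis using Ī + A·d² with d = x − 8.75:
  plate: d = 0 cm → contributes +2679.69 cm⁴
  hole 1: d = -5.25 cm → contributes −21.6966 cm⁴
  hole 2: d = -1.75 cm → contributes −2.45437 cm⁴
  hole 3: d = 1.75 cm → contributes −2.45437 cm⁴
  hole 4: d = 5.25 cm → contributes −21.6966 cm⁴
Total I = 2631.39 cm⁴.

Iy ≈ 2631 cm⁴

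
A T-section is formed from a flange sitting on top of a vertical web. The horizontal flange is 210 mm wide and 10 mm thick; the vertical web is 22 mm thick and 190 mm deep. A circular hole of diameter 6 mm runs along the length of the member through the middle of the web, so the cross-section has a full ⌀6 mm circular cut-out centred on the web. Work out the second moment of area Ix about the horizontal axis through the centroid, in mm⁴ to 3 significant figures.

Ix ≈ 2.65 × 10⁷ mm⁴

Treat the section as a set of non-overlapping primitives; coordinates are from the bounding-box lower-left.
Flange: 210 × 10, A = 2 100 mm², y = 195 mm, Ī = 17 500 mm⁴.
Web: 22 × 190, A = 4 180 mm², y = 95 mm, Ī = 12 574 833 mm⁴.
Hole (subtracted): ⌀6, A = 28.274 mm², y = 95 mm, Ī = 63.617 mm⁴.
Centroid: ȳ = ΣA·y / ΣA = 128.59 mm.
Transfer each piece to the horizontal axis through the centroid using Ī + A·d² with d = y − 128.59:
  flange: d = 66.409 mm → contributes +9 278 903 mm⁴
  web: d = -33.591 mm → contributes +17 291 281 mm⁴
  hole: d = -33.591 mm → contributes −31 967 mm⁴
Total I = 26 538 217 mm⁴.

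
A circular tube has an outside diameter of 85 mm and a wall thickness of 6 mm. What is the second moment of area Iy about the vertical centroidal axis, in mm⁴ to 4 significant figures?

Treat the section as a set of non-overlapping primitives; coordinates are from the bounding-box lower-left.
Outer circle: ⌀85, A = 5674.5 mm², x = 42.5 mm, Ī = 2 562 392 mm⁴.
Bore (subtracted): ⌀73, A = 4185.39 mm², x = 42.5 mm, Ī = 1 393 995 mm⁴.
By symmetry the centroid is at mid-width, x̄ = 42.5 mm.
All pieces are centred on the vertical centroidal axis, so I = ΣĪ (holes subtracted) = 1 168 397 mm⁴.

Iy ≈ 1.168 × 10⁶ mm⁴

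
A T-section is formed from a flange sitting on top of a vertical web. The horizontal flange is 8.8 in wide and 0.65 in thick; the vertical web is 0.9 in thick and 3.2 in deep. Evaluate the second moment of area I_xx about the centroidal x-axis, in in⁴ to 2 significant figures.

I_xx ≈ 9.8 in⁴

Split into non-overlapping primitives; take the origin at the lower-left of the bounding box.
Flange: 8.8 × 0.65, A = 5.72 in², y = 3.525 in, Ī = 0.2014 in⁴.
Web: 0.9 × 3.2, A = 2.88 in², y = 1.6 in, Ī = 2.458 in⁴.
Centroid: ȳ = ΣA·y / ΣA = 2.88 in.
Transfer each piece to the centroidal x-axis using Ī + A·d² with d = y − 2.88:
  flange: d = 0.6447 in → contributes +2.578 in⁴
  web: d = -1.28 in → contributes +7.179 in⁴
Total I = 9.757 in⁴.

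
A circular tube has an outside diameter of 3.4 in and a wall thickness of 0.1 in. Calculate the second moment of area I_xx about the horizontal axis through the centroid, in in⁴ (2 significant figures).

I_xx ≈ 1.4 in⁴

Decompose the section into non-overlapping parts with the origin at the bottom-left of its bounding rectangle.
Outer circle: ⌀3.4, A = 9.079 in², y = 1.7 in, Ī = 6.56 in⁴.
Bore (subtracted): ⌀3.2, A = 8.042 in², y = 1.7 in, Ī = 5.147 in⁴.
By symmetry the centroid is at mid-height, ȳ = 1.7 in.
All pieces are centred on the horizontal axis through the centroid, so I = ΣĪ (holes subtracted) = 1.413 in⁴.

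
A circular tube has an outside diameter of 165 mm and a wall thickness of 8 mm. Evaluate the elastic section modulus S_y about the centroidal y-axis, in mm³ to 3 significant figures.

S_y ≈ 1.48 × 10⁵ mm³

Treat the section as a set of non-overlapping primitives; coordinates are from the bounding-box lower-left.
Outer circle: ⌀165, A = 21 382 mm², x = 82.5 mm, Ī = 36 383 601 mm⁴.
Bore (subtracted): ⌀149, A = 17 437 mm², x = 82.5 mm, Ī = 24 194 406 mm⁴.
By symmetry the centroid is at mid-width, x̄ = 82.5 mm.
All pieces are centred on the centroidal y-axis, so I = ΣĪ (holes subtracted) = 12 189 194 mm⁴.
Extreme fibre distance c = 82.5 mm; S = I/c = 147 748 mm³.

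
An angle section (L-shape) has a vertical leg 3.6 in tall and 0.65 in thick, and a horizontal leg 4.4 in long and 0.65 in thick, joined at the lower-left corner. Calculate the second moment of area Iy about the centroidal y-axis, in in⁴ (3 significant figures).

Decompose the section into non-overlapping parts with the origin at the bottom-left of its bounding rectangle.
Vertical leg: 0.65 × 3.6, A = 2.34 in², x = 0.325 in, Ī = 0.082388 in⁴.
Horizontal leg (remainder): 3.75 × 0.65, A = 2.4375 in², x = 2.525 in, Ī = 2.8564 in⁴.
Centroid: x̄ = ΣA·x / ΣA = 1.4474 in.
Transfer each piece to the centroidal y-axis using Ī + A·d² with d = x − 1.4474:
  vertical leg: d = -1.1224 in → contributes +3.0305 in⁴
  horizontal leg (remainder): d = 1.0776 in → contributes +5.6867 in⁴
Total I = 8.7172 in⁴.

Iy ≈ 8.72 in⁴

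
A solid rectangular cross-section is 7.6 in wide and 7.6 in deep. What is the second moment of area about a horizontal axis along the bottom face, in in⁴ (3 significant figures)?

The section: 7.6 × 7.6, A = 57.76 in², y = 3.8 in, Ī = 278.02 in⁴.
Transfer it to the bottom edge using Ī + A·d² with d = y − 0:
  the section: d = 3.8 in → contributes +1112.1 in⁴
Total I = 1112.1 in⁴.

I_base ≈ 1110 in⁴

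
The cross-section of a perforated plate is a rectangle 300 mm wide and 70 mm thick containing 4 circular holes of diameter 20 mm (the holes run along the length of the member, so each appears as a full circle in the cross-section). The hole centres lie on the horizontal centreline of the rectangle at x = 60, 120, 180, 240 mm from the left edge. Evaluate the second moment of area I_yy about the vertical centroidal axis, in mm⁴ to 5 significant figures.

Break the section into simple shapes (no overlaps), measuring from the bottom-left corner of the bounding box.
Plate: 300 × 70, A = 21 000 mm², x = 150 mm, Ī = 157 500 000 mm⁴.
Hole 1 (subtracted): ⌀20, A = 314.1593 mm², x = 60 mm, Ī = 7853.982 mm⁴.
Hole 2 (subtracted): ⌀20, A = 314.1593 mm², x = 120 mm, Ī = 7853.982 mm⁴.
Hole 3 (subtracted): ⌀20, A = 314.1593 mm², x = 180 mm, Ī = 7853.982 mm⁴.
Hole 4 (subtracted): ⌀20, A = 314.1593 mm², x = 240 mm, Ī = 7853.982 mm⁴.
By symmetry the centroid is at mid-width, x̄ = 150 mm.
Transfer each piece to the vertical centroidal axis using Ī + A·d² with d = x − 150:
  plate: d = 0 mm → contributes +157 500 000 mm⁴
  hole 1: d = -90 mm → contributes −2 552 544 mm⁴
  hole 2: d = -30 mm → contributes −290597.3 mm⁴
  hole 3: d = 30 mm → contributes −290597.3 mm⁴
  hole 4: d = 90 mm → contributes −2 552 544 mm⁴
Total I = 151 813 717 mm⁴.

I_yy ≈ 1.5181 × 10⁸ mm⁴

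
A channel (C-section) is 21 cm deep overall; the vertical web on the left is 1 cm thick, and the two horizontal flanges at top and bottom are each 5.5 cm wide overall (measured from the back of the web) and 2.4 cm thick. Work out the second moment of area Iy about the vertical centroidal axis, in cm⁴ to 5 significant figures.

Iy ≈ 118.72 cm⁴

Decompose the section into non-overlapping parts with the origin at the bottom-left of its bounding rectangle.
Web: 1 × 21, A = 21 cm², x = 0.5 cm, Ī = 1.75 cm⁴.
Top flange (beyond web): 4.5 × 2.4, A = 10.8 cm², x = 3.25 cm, Ī = 18.225 cm⁴.
Bottom flange (beyond web): 4.5 × 2.4, A = 10.8 cm², x = 3.25 cm, Ī = 18.225 cm⁴.
Centroid: x̄ = ΣA·x / ΣA = 1.894366 cm.
Transfer each piece to the vertical centroidal axis using Ī + A·d² with d = x − 1.894366:
  web: d = -1.394366 cm → contributes +42.5794 cm⁴
  top flange (beyond web): d = 1.355634 cm → contributes +38.07262 cm⁴
  bottom flange (beyond web): d = 1.355634 cm → contributes +38.07262 cm⁴
Total I = 118.7246 cm⁴.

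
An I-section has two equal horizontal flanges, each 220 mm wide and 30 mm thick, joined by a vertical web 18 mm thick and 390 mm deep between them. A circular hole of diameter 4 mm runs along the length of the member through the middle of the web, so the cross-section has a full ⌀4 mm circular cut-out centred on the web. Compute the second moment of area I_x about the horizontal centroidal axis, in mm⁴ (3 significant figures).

Split into non-overlapping primitives; take the origin at the lower-left of the bounding box.
Bottom flange: 220 × 30, A = 6 600 mm², y = 15 mm, Ī = 495 000 mm⁴.
Web: 18 × 390, A = 7 020 mm², y = 225 mm, Ī = 88 978 500 mm⁴.
Top flange: 220 × 30, A = 6 600 mm², y = 435 mm, Ī = 495 000 mm⁴.
Hole (subtracted): ⌀4, A = 12.566 mm², y = 225 mm, Ī = 12.566 mm⁴.
By symmetry the centroid is at mid-height, ȳ = 225 mm.
Transfer each piece to the horizontal centroidal axis using Ī + A·d² with d = y − 225:
  bottom flange: d = -210 mm → contributes +291 555 000 mm⁴
  web: d = 0 mm → contributes +88 978 500 mm⁴
  top flange: d = 210 mm → contributes +291 555 000 mm⁴
  hole: d = 0 mm → contributes −12.566 mm⁴
Total I = 672 088 487 mm⁴.

I_x ≈ 6.72 × 10⁸ mm⁴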